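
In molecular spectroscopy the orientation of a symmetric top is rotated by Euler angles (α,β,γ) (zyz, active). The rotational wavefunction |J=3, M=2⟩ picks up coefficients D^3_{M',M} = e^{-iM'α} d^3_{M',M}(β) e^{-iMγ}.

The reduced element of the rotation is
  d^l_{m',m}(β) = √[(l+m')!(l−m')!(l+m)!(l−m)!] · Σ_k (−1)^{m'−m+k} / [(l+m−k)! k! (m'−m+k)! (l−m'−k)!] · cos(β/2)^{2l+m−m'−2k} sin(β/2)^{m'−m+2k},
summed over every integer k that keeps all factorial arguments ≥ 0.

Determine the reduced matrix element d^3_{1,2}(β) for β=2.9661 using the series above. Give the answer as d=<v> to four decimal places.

d^3_{1,2}(β=2.9661) via the finite sum:
c=cos(2.966100/2)=0.087634, s=sin(2.966100/2)=0.996153; N=√[24·2·120·1]=75.894664
k: max(0,(2)−(1))=1 … min(3+(2),3−(1))=2
  k=1: (−1)^0·75.8947/(24)·0.0876^5·0.9962^1 = +0.000016
  k=2: (−1)^1·75.8947/(12)·0.0876^3·0.9962^3 = -0.004207
d^3_{1,2}(2.9661) = +0.000016 -0.004207 = -0.004191

d=-0.0042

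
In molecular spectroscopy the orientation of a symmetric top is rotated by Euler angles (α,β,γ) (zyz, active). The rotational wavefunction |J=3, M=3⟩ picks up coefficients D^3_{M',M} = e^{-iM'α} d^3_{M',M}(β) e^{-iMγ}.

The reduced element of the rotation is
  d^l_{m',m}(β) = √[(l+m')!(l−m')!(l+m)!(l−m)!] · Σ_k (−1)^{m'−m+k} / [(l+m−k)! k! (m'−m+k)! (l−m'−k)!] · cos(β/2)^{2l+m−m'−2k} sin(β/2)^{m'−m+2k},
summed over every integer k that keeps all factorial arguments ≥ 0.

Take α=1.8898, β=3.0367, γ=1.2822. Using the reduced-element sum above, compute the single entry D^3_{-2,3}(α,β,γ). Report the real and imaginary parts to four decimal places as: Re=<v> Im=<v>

D^3_{-2,3}(1.8898,3.0367,1.2822) = e^{-i·-2·1.8898}·d^3_{-2,3}(3.0367)·e^{-i·3·1.2822}. Compute d first:
c=cos(3.036700/2)=0.052422, s=sin(3.036700/2)=0.998625; N=√[1·120·720·1]=293.938769
k: max(0,(3)−(-2))=5 … min(3+(3),3−(-2))=5
  k=5: (−1)^0·293.9388/(120)·0.0524^1·0.9986^5 = +0.127527
d^3_{-2,3}(3.0367) = +0.127527
Phases: e^{-i·(-2)·1.8898}=-0.803284-0.595596i, e^{-i·(3)·1.2822}=-0.761607+0.648039i ⇒ D=+0.127241-0.008538i

Re=0.1272 Im=-0.0085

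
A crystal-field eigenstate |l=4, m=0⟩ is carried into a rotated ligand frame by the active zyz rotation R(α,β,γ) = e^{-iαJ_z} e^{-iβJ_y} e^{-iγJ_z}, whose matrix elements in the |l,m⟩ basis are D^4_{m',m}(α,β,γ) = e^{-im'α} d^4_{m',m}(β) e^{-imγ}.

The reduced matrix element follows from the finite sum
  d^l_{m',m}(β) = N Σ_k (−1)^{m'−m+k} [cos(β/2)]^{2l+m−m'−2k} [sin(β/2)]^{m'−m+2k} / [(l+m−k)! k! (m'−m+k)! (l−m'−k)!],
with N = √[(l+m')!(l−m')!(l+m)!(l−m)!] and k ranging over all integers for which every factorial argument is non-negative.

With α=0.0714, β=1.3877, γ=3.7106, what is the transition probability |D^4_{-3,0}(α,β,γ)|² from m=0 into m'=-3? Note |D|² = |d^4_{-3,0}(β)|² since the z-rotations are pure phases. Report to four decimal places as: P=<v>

P=0.0655

Split into d^4_{-3,0}(β=1.3877) × two z-phases.
Half-angle: c=0.768790, s=0.639502. N=√(1·5040·24·24)=1703.830978
The bounds max(0,m−m')=3 and min(l+m,l−m')=4 give 2 terms
  k=3: (−1)^0·1703.8310/(144)·0.7688^5·0.6395^3 = +0.831049
  k=4: (−1)^1·1703.8310/(144)·0.7688^3·0.6395^5 = -0.575036
d^4_{-3,0}(1.3877) = +0.831049 -0.575036 = +0.256013
|D^4_{-3,0}|² = |d^4_{-3,0}(β)|² = (+0.256013)² = 0.065543 (the z-rotation phases have unit modulus)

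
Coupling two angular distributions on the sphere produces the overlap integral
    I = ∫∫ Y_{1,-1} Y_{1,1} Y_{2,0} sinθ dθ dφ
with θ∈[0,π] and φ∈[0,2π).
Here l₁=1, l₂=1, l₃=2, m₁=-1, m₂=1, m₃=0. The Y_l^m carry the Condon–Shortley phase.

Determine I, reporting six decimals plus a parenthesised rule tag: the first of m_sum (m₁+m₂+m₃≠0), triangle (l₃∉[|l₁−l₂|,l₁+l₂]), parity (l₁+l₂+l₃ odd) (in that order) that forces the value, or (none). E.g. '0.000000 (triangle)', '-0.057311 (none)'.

Checks pass: Σm=0; 4 even; l₃=2∈[0,2].
(2·1+1)(2·1+1)(2·2+1) = 45
Δ: 0! 2! 2! / 5! → 1/30
sum: t=0:+1/1 = 1/1
3j²(1 1 2; 0 0 0) = Δ·Π!·Σ² = 2/15  (sign +1)
sum: t=0:+1/4 = 1/4
3j²(1 1 2; -1 1 0) = Δ·Π!·Σ² = 1/30  (sign +1)
combine: 4πI² = 45·2/15·1/30 = 1/5
take √, sign +1: I = 0.12615663
No selection rule forces the value: the integral is nonzero (none).

0.126157 (none)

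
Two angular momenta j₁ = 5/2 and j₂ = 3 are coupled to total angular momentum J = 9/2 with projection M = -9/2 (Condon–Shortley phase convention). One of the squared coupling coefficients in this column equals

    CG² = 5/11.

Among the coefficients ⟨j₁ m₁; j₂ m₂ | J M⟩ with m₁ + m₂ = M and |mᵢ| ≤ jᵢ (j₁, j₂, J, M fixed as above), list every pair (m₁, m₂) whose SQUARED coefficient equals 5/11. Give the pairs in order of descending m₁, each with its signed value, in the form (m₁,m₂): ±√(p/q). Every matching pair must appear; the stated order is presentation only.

Admissible pairs with m₁+m₂ = M = -9/2: (-5/2,-2), (-3/2,-3)
  (m₁,m₂)=(-3/2,-3): CG² = 6/11, CG = +√(6/11)
  (m₁,m₂)=(-5/2,-2): CG² = 5/11, CG = −√(5/11)   ← matches the target
Pairs with CG² = 5/11: (-5/2,-2): −√(5/11)

(-5/2,-2): −√(5/11)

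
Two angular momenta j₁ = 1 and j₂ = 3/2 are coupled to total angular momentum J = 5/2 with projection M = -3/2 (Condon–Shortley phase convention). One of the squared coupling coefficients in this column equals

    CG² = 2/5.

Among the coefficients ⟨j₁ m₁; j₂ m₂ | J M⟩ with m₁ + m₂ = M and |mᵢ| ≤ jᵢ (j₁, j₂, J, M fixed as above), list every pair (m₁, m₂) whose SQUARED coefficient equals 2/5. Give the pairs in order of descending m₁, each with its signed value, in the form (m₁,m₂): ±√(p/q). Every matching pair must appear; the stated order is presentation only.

Admissible pairs with m₁+m₂ = M = -3/2: (-1,-1/2), (0,-3/2)
  (m₁,m₂)=(0,-3/2): CG² = 2/5, CG = +√(2/5)   ← matches the target
  (m₁,m₂)=(-1,-1/2): CG² = 3/5, CG = +√(3/5)
Pairs with CG² = 2/5: (0,-3/2): +√(2/5)

(0,-3/2): +√(2/5)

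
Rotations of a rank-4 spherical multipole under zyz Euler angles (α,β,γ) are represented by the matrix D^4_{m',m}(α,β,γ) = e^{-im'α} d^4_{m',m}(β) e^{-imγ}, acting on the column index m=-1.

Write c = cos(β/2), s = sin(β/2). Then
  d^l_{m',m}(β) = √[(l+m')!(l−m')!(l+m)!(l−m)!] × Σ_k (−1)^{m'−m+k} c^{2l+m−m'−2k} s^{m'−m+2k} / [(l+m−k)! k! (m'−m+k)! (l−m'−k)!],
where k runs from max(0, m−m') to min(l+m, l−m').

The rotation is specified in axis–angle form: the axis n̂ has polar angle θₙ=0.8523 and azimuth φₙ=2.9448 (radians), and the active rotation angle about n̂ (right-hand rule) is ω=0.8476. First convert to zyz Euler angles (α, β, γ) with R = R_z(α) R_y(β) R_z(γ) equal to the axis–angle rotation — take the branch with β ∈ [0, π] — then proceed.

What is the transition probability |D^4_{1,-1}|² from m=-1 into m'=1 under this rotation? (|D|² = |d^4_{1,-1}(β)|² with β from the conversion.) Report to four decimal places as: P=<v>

P=0.2450

Axis–angle → zyz. n̂ = (sinθₙcosφₙ, sinθₙsinφₙ, cosθₙ) = (-0.738266, +0.147190, +0.658253), ω = 0.8476.
R = I cosω + sinω [n̂]ₓ + (1−cosω) n̂n̂ᵀ gives
  R = [+0.846125, -0.530241, -0.054014; +0.456736, +0.669112, +0.586243; -0.274709, -0.520705, +0.808332]
β = atan2(√(R₁₃²+R₂₃²), R₃₃) = 0.629482; α = atan2(R₂₃, R₁₃) mod 2π = 1.662672; γ = atan2(R₃₂, −R₃₁) mod 2π = 5.197850
D^4_{1,-1}(1.6627,0.6295,5.1979) = e^{-i·1·1.6627}·d^4_{1,-1}(0.6295)·e^{-i·-1·5.1979}. Compute d first:
c=cos(0.629482/2)=0.950877, s=sin(0.629482/2)=0.309570; N=√[120·6·6·120]=720.000000
k∈{0,1,2,3} keeps every argument non-negative
  k=0: (−1)^2·720.0000/(72)·0.9509^6·0.3096^2 = +0.708376
  k=1: (−1)^3·720.0000/(24)·0.9509^4·0.3096^4 = -0.225245
  k=2: (−1)^4·720.0000/(48)·0.9509^2·0.3096^6 = +0.011937
  k=3: (−1)^5·720.0000/(720)·0.9509^0·0.3096^8 = -0.000084
d^4_{1,-1}(0.6295) = +0.708376 -0.225245 +0.011937 -0.000084 = +0.494983
|D^4_{1,-1}|² = |d^4_{1,-1}(β)|² = (+0.494983)² = 0.245008 (the z-rotation phases have unit modulus)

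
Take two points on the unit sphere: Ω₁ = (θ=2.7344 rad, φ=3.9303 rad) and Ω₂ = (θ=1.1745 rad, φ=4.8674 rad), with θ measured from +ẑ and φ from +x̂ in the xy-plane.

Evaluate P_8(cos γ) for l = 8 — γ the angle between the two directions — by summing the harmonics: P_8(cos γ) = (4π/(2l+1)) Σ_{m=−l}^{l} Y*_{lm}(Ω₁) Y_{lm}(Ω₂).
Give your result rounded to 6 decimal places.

Term-by-term m-sum for l=8 (normalisation 4π/17 = 0.739198):
  term(m=-8) = +0.000029-0.000079i   from Y*(Ω₁)=+0.000312+0.000008i, Y(Ω₂)=+0.087778-0.255678i
  term(m=-7) = -0.001259+0.000357i   from Y*(Ω₁)=+0.002092-0.001998i, Y(Ω₂)=-0.400124-0.211226i
  term(m=-6) = +0.003827+0.002974i   from Y*(Ω₁)=+0.000336-0.016912i, Y(Ω₂)=-0.171263+0.229674i
  term(m=-5) = -0.000303+0.011254i   from Y*(Ω₁)=-0.048795-0.050437i, Y(Ω₂)=-0.112254-0.114600i
  term(m=-4) = +0.060602-0.042068i   from Y*(Ω₁)=-0.210418-0.002785i, Y(Ω₂)=-0.285309+0.203704i
  term(m=-3) = -0.000895-0.000307i   from Y*(Ω₁)=-0.313190+0.307033i, Y(Ω₂)=+0.000968+0.001929i
  term(m=-2) = -0.054854-0.175214i   from Y*(Ω₁)=-0.003643+0.550373i, Y(Ω₂)=-0.317682+0.101770i
  term(m=-1) = -0.007508+0.010218i   from Y*(Ω₁)=+0.129838+0.130700i, Y(Ω₂)=+0.010627+0.068003i
  term(m=+0) = +0.142384+0.000000i   from Y*(Ω₁)=-0.442006-0.000000i, Y(Ω₂)=-0.322131+0.000000i
  term(m=+1) = -0.007508-0.010218i   from Y*(Ω₁)=-0.129838+0.130700i, Y(Ω₂)=-0.010627+0.068003i
  term(m=+2) = -0.054854+0.175214i   from Y*(Ω₁)=-0.003643-0.550373i, Y(Ω₂)=-0.317682-0.101770i
  term(m=+3) = -0.000895+0.000307i   from Y*(Ω₁)=+0.313190+0.307033i, Y(Ω₂)=-0.000968+0.001929i
  term(m=+4) = +0.060602+0.042068i   from Y*(Ω₁)=-0.210418+0.002785i, Y(Ω₂)=-0.285309-0.203704i
  term(m=+5) = -0.000303-0.011254i   from Y*(Ω₁)=+0.048795-0.050437i, Y(Ω₂)=+0.112254-0.114600i
  term(m=+6) = +0.003827-0.002974i   from Y*(Ω₁)=+0.000336+0.016912i, Y(Ω₂)=-0.171263-0.229674i
  term(m=+7) = -0.001259-0.000357i   from Y*(Ω₁)=-0.002092-0.001998i, Y(Ω₂)=+0.400124-0.211226i
  term(m=+8) = +0.000029+0.000079i   from Y*(Ω₁)=+0.000312-0.000008i, Y(Ω₂)=+0.087778+0.255678i
Σ over m = +0.141660+0.000000i; ×(4π/17) → +0.104715+0.000000i. Real part: 0.104715

0.104715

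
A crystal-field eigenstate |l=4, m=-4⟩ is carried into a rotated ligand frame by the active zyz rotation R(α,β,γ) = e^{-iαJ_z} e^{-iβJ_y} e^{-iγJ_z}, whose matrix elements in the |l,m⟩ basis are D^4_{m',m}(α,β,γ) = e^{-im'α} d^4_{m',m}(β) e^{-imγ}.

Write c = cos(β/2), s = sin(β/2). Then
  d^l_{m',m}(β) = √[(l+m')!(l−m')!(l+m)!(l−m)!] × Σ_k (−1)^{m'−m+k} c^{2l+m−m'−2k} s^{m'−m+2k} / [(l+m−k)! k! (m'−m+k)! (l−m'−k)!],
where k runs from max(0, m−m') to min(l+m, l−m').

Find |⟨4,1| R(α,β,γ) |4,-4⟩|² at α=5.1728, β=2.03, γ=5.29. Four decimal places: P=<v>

D^4_{1,-4}(5.1728,2.0300,5.2900) = e^{-i·1·5.1728}·d^4_{1,-4}(2.0300)·e^{-i·-4·5.2900}. Compute d first:
c=cos(2.030000/2)=0.527620, s=sin(2.030000/2)=0.849481; N=√[120·6·1·40320]=5387.986637
k∈{0} keeps every argument non-negative
  k=0: (−1)^5·5387.9866/(720)·0.5276^3·0.8495^5 = -0.486211
d^4_{1,-4}(2.0300) = -0.486211
|D^4_{1,-4}|² = |d^4_{1,-4}(β)|² = (-0.486211)² = 0.236401 (the z-rotation phases have unit modulus)

P=0.2364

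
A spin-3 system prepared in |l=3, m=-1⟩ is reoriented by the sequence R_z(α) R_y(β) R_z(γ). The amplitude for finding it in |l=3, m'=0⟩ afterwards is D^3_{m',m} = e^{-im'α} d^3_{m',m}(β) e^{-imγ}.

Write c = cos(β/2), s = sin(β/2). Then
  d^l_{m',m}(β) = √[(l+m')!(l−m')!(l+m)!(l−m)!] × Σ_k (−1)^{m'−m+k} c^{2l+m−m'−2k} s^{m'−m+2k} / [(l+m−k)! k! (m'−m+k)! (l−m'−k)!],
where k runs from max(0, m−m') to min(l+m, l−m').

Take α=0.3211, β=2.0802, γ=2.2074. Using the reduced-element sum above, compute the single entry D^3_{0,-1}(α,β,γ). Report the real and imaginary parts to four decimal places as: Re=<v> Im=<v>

Split into d^3_{0,-1}(β=2.0802) × two z-phases.
c=cos(2.080200/2)=0.506134, s=sin(2.080200/2)=0.862455; N=√[6·6·2·24]=41.569219
The bounds max(0,m−m')=0 and min(l+m,l−m')=2 give 3 terms
  k=0: (−1)^1·41.5692/(12)·0.5061^5·0.8625^1 = -0.099233
  k=1: (−1)^2·41.5692/(4)·0.5061^3·0.8625^3 = +0.864406
  k=2: (−1)^3·41.5692/(12)·0.5061^1·0.8625^5 = -0.836639
d^3_{0,-1}(2.0802) = -0.099233 +0.864406 -0.836639 = -0.071466
Phases: e^{-i·(0)·0.3211}=+1.000000+0.000000i, e^{-i·(-1)·2.2074}=-0.594468+0.804119i ⇒ D=+0.042484-0.057467i

Re=0.0425 Im=-0.0575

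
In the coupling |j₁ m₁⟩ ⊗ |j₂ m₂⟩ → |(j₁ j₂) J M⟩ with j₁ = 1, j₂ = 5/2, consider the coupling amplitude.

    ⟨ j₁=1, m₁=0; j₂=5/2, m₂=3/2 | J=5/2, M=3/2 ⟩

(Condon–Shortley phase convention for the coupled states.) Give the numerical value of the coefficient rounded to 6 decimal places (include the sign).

-0.507093  (= −√(9/35))

√[6·1!1!4!/7! · 1!1!4!1!4!1!] = √(576/35)
  +(−1)^0/∏(0,1,1,4,0,0)! = 1/24  (running 1/24)
  +(−1)^1/∏(1,0,0,3,1,1)! = -1/6  (running -1/8)
⟨..|..⟩ = √(576/35)·(-1/8) = -0.507093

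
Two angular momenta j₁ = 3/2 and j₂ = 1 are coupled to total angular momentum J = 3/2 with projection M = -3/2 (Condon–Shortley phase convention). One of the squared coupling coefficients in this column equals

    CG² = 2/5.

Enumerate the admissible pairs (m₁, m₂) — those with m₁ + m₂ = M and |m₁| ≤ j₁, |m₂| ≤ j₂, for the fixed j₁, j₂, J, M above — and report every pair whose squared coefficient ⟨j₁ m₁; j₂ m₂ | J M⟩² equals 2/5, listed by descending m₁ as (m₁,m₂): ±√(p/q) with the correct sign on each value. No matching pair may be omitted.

Admissible pairs with m₁+m₂ = M = -3/2: (-3/2,0), (-1/2,-1)
  (m₁,m₂)=(-1/2,-1): CG² = 2/5, CG = +√(2/5)   ← matches the target
  (m₁,m₂)=(-3/2,0): CG² = 3/5, CG = −√(3/5)
Pairs with CG² = 2/5: (-1/2,-1): +√(2/5)

(-1/2,-1): +√(2/5)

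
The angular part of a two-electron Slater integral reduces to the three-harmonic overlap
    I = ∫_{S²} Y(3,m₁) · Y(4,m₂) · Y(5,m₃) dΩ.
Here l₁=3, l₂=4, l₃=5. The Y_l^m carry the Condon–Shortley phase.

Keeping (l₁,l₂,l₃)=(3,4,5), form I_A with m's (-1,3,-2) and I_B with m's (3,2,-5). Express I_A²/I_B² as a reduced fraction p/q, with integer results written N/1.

343/225

l's match ⇒ only the (l;m) 3-j factors differ between A and B.
A: triangle coeff Δ(3,4,5) = 1/180180; Σ_t [1,2]: t=1:−1/4320 t=2:+1/960 = 7/8640; (3j)²=343/12870 [(3 4 5; -1 3 -2)], sign=-1
B: triangle coeff Δ(3,4,5) = 1/180180; Σ_t [0,0]: t=0:+1/34560 = 1/34560; (3j)²=5/286 [(3 4 5; 3 2 -5)], sign=+1
I_A²/I_B² = (343/12870)/(5/286) = 343/225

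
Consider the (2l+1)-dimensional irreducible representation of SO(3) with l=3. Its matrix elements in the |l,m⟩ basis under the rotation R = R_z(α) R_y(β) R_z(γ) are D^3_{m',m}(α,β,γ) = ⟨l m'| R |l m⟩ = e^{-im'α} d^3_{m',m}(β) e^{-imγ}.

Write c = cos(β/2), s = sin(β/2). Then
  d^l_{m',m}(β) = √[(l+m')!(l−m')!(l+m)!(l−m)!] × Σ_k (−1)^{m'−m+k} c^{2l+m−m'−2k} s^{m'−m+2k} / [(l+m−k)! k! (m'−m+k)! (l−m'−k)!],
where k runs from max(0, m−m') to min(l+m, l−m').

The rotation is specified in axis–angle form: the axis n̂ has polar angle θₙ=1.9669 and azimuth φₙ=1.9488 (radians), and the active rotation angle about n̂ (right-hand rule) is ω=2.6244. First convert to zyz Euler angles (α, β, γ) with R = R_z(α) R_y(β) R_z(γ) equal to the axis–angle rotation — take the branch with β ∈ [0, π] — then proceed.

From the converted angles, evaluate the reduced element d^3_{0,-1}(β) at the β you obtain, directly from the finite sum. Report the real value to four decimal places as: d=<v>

d=-0.2606

Axis–angle → zyz. n̂ = (sinθₙcosφₙ, sinθₙsinφₙ, cosθₙ) = (-0.340490, +0.857441, -0.385827), ω = 2.6244.
R = I cosω + sinω [n̂]ₓ + (1−cosω) n̂n̂ᵀ gives
  R = [-0.652507, -0.354946, +0.669513; -0.736484, +0.505042, -0.450027; -0.178397, -0.786731, -0.590956]
β = atan2(√(R₁₃²+R₂₃²), R₃₃) = 2.203040; α = atan2(R₂₃, R₁₃) mod 2π = 5.691382; γ = atan2(R₃₂, −R₃₁) mod 2π = 4.935375
d^3_{0,-1}(β=2.2030) via the finite sum:
Half-angle: c=0.452241, s=0.891896. N=√(6·6·2·24)=41.569219
The bounds max(0,m−m')=0 and min(l+m,l−m')=2 give 3 terms
  k=0: (−1)^1·41.5692/(12)·0.4522^5·0.8919^1 = -0.058446
  k=1: (−1)^2·41.5692/(4)·0.4522^3·0.8919^3 = +0.681969
  k=2: (−1)^3·41.5692/(12)·0.4522^1·0.8919^5 = -0.884160
d^3_{0,-1}(2.2030) = -0.058446 +0.681969 -0.884160 = -0.260638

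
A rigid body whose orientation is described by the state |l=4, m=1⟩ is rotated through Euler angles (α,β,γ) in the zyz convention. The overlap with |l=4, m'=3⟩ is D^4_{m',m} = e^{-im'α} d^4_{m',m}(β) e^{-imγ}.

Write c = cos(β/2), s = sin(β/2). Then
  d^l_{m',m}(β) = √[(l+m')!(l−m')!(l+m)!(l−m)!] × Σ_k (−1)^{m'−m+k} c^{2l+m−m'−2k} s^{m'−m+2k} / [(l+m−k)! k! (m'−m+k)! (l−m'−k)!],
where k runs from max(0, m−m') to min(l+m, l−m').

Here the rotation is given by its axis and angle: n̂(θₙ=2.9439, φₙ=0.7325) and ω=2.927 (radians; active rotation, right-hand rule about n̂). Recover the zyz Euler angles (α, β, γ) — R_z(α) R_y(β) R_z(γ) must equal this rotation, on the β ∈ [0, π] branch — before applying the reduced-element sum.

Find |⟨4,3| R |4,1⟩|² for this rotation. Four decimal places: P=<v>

Axis–angle → zyz. n̂ = (sinθₙcosφₙ, sinθₙsinφₙ, cosθₙ) = (+0.146030, +0.131344, -0.980522), ω = 2.9270.
R = I cosω + sinω [n̂]ₓ + (1−cosω) n̂n̂ᵀ gives
  R = [-0.934903, +0.246722, -0.255117; -0.170881, -0.942957, -0.285714; -0.311057, -0.223520, +0.923733]
β = atan2(√(R₁₃²+R₂₃²), R₃₃) = 0.393082; α = atan2(R₂₃, R₁₃) mod 2π = 3.983504; γ = atan2(R₃₂, −R₃₁) mod 2π = 5.660096
Split into d^4_{3,1}(β=0.3931) × two z-phases.
c=cos(0.393082/2)=0.980748, s=sin(0.393082/2)=0.195278; N=√[5040·1·120·6]=1904.940944
k∈{0,1} keeps every argument non-negative
  k=0: (−1)^2·1904.9409/(240)·0.9807^6·0.1953^2 = +0.269353
  k=1: (−1)^3·1904.9409/(144)·0.9807^4·0.1953^4 = -0.017798
d^4_{3,1}(0.3931) = +0.269353 -0.017798 = +0.251555
|D^4_{3,1}|² = |d^4_{3,1}(β)|² = (+0.251555)² = 0.063280 (the z-rotation phases have unit modulus)

P=0.0633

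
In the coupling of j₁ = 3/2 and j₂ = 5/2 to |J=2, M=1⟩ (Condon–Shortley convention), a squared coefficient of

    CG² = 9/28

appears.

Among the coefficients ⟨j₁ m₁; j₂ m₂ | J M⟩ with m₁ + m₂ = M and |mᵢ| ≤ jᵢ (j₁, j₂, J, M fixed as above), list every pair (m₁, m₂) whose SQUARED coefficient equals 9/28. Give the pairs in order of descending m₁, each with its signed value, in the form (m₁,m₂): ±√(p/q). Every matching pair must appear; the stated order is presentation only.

Admissible pairs with m₁+m₂ = M = 1: (-3/2,5/2), (-1/2,3/2), (1/2,1/2), (3/2,-1/2)
  (m₁,m₂)=(3/2,-1/2): CG² = 9/28, CG = +√(9/28)   ← matches the target
  (m₁,m₂)=(1/2,1/2): CG² = 25/84, CG = −√(25/84)
  (m₁,m₂)=(-1/2,3/2): CG² = 1/42, CG = +√(1/42)
  (m₁,m₂)=(-3/2,5/2): CG² = 5/14, CG = +√(5/14)
Pairs with CG² = 9/28: (3/2,-1/2): +√(9/28)

(3/2,-1/2): +√(9/28)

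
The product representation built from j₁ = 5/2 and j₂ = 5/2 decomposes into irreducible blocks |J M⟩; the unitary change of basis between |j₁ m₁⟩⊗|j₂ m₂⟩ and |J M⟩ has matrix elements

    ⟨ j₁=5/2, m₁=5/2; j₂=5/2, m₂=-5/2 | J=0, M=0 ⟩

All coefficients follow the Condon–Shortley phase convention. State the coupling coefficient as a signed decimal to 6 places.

triangle: 5!·0!·0!/6! = 120/720
(j±m)!: 5!·0!·0!·5!·0!·0! = 14400
prefactor² = (2J+1)·Δ·N² = 2400
  k=0: +1/(0!·5!·0!·0!·0!·0!) = 1/120
Σ = 1/120  ⇒  CG² = 2400·(1/120)² = 1/6
CG = +√(1/6) = +0.408248

+0.408248  (= +√(1/6))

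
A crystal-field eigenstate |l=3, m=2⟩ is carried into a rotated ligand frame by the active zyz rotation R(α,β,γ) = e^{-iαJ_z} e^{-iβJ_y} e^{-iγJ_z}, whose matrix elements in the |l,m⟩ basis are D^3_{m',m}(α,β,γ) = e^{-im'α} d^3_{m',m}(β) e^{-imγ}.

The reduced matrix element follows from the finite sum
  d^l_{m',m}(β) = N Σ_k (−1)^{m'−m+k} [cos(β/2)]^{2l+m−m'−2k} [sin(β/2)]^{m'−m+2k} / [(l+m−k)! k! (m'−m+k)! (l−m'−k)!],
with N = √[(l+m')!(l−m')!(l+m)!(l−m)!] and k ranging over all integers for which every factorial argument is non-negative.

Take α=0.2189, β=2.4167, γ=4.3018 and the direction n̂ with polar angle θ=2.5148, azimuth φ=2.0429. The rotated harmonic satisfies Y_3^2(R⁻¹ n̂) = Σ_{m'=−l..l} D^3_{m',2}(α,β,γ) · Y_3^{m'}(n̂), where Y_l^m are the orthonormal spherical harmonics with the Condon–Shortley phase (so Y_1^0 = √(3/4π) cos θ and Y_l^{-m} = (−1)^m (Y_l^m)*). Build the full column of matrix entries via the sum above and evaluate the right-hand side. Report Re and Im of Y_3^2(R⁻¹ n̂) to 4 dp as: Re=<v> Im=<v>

Need the full column D^3_{m',2} for m'=−3..3 at α=0.2189, β=2.4167, γ=4.3018.
cos(β/2)=0.354563, sin(β/2)=0.935032
d^3_{-3,2}: single k=5 term ⇒ +0.620728;  D = -0.057594-0.618051i
d^3_{-2,2}: k∈[4..5] ⇒ +0.480466 -0.668282 = -0.187816;  D = +0.057620+0.178759i
d^3_{-1,2}: k∈[3..4] ⇒ +0.230456 -0.801357 = -0.570900;  D = +0.288963+0.492369i
d^3_{0,2}: k∈[2..3] ⇒ +0.075681 -0.526324 = -0.450643;  D = +0.307050+0.329848i
d^3_{1,2}: k∈[1..2] ⇒ +0.016569 -0.230456 = -0.213888;  D = +0.176253+0.121172i
d^3_{2,2}: k∈[0..1] ⇒ +0.001987 -0.069087 = -0.067100;  D = +0.062229+0.025099i
d^3_{3,2}: single k=0 term ⇒ -0.012834;  D = +0.012661+0.002101i
Y_3^{m'}(θ=2.5148,φ=2.0429) and Σ D·Y over m':
  (-0.0576-0.6181i)·(+0.0832+0.0130i)  (+0.0576+0.1788i)·(+0.1670-0.2307i)  (+0.2890+0.4924i)·(-0.1965-0.3849i)  (+0.3070+0.3298i)·(-0.0846+0.0000i)  (+0.1763+0.1212i)·(+0.1965-0.3849i)  (+0.0622+0.0251i)·(+0.1670+0.2307i)  (+0.0127+0.0021i)·(-0.0832+0.0130i)
Y_3^2(R⁻¹ n̂) = +0.245622-0.296971i

Re=0.2456 Im=-0.2970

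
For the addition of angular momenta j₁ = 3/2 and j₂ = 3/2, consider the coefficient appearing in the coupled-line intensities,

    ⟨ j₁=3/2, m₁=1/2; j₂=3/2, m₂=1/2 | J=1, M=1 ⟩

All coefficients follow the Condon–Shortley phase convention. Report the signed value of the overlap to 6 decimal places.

−√(2/5) ≈ -0.632456

triangle: 2!·1!·1!/5! = 2/120
(j±m)!: 2!·1!·2!·1!·2!·0! = 8
prefactor² = (2J+1)·Δ·N² = 2/5
  k=1: −1/(1!·1!·0!·1!·1!·0!) = -1
Σ = -1  ⇒  CG² = 2/5·(-1)² = 2/5
CG = −√(2/5) = -0.632456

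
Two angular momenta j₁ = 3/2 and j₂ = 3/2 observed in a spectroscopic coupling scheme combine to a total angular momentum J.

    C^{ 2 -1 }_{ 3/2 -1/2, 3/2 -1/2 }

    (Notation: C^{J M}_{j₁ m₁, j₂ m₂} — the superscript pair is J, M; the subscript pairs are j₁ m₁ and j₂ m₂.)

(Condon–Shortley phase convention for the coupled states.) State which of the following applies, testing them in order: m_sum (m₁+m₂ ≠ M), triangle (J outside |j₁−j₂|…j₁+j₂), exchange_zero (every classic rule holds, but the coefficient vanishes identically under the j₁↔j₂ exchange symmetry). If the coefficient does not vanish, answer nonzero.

m-sum: m₁+m₂ = -1/2+(-1/2) = -1, M = -1  ✓
triangle: |j₁−j₂| = 0 ≤ J = 2 ≤ j₁+j₂ = 3  ✓
exchange: j₁=j₂ and m₁=m₂, and (−1)^(j₁+j₂−J) = (−1)^1 = −1 forces ⟨j₁m₁;j₂m₂|JM⟩ = −⟨j₂m₂;j₁m₁|JM⟩ = −⟨j₁m₁;j₂m₂|JM⟩ ⇒ the coefficient vanishes identically
Racah sum check: Σ_k collapses to 0 ⇒ CG = 0

exchange_zero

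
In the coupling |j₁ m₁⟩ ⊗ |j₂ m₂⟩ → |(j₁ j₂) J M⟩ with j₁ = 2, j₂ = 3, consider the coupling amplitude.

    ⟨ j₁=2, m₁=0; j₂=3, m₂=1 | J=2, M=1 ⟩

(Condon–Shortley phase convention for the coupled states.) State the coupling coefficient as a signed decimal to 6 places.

triangle: 3!*1!*3!/8! = 36/40320
(j±m)!: 2!*2!*4!*2!*3!*1! = 1152
prefactor² = (2J+1)*Δ*N² = 36/7
  k=1: −1/(1!*2!*1!*3!*0!*0!) = -1/12
  k=2: +1/(2!*1!*0!*2!*1!*1!) = 1/4
Σ = 1/6  ⇒  CG² = 36/7*(1/6)² = 1/7
CG = +√(1/7) = +0.377964

+0.377964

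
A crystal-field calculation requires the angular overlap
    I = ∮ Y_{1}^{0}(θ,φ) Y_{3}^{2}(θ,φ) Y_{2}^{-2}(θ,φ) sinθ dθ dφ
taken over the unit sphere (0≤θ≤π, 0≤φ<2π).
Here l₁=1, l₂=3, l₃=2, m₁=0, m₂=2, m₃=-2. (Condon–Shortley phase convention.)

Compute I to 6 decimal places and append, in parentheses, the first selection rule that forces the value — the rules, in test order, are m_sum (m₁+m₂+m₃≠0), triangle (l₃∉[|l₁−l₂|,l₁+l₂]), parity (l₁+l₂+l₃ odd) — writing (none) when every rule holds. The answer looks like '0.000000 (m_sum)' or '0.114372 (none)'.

0.184674 (none)

m-sum 0 ✓  L=6 even ✓  2≤2≤4 ✓
Π(2lᵢ+1) = 3×7×5 = 105
triangle coeff Δ(1,3,2) = 1/105
Σ_t [1,1]: t=1:−1/4 = -1/4
(3j)²=3/35 [(1 3 2; 0 0 0)], sign=-1
Σ_t [1,1]: t=1:−1/24 = -1/24
(3j)²=1/21 [(1 3 2; 0 2 -2)], sign=-1
⇒ 4πI² = 3/7
I = (+1)√(3/7/(4π)) = 0.18467439
No selection rule forces the value: the integral is nonzero (none).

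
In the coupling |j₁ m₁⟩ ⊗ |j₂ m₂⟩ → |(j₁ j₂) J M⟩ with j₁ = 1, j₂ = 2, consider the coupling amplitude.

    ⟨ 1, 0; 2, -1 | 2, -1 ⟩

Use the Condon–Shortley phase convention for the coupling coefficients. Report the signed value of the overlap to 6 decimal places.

+0.408248  (= +√(1/6))

triangle: 1!·1!·3!/6! = 6/720
(j±m)!: 1!·1!·1!·3!·1!·3! = 36
prefactor² = (2J+1)·Δ·N² = 3/2
  k=0: +1/(0!·1!·1!·1!·0!·2!) = 1/2
  k=1: −1/(1!·0!·0!·0!·1!·3!) = -1/6
Σ = 1/3  ⇒  CG² = 3/2·(1/3)² = 1/6
CG = +√(1/6) = +0.408248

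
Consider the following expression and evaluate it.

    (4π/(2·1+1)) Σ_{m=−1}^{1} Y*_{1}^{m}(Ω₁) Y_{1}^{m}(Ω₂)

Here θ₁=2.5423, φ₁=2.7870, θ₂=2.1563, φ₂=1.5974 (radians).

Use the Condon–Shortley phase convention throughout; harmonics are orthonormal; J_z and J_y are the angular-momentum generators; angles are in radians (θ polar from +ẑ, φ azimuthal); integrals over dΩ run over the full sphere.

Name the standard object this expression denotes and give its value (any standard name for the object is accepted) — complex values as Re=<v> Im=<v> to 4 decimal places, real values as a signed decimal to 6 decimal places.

This sum is the spherical-harmonic addition theorem: it equals the Legendre polynomial P_l(cos γ) of the angle γ between the two directions.
Expand P_1 via completeness: Σ_{m} conj(Y_{1,m}) at Ω₁ times Y_{1,m} at Ω₂ —
  m=-1: (-0.18276 + 0.06766j) × (-0.00766 - 0.28784j) = 0.02088 + 0.05209j  (running Σ = 0.02088 + 0.05209j)
  m=0: (-0.40346 + 0.00000j) × (-0.27001 + 0.00000j) = 0.10894 + 0.00000j  (running Σ = 0.12981 + 0.05209j)
  m=1: (0.18276 + 0.06766j) × (0.00766 - 0.28784j) = 0.02088 - 0.05209j  (running Σ = 0.15069 + 0.00000j)
Accumulated sum 0.15069 + 0.00000j; after 4π/(2l+1) scaling, 0.63121 + 0.00000j ⇒ P_1 = 0.631211

Legendre polynomial (addition theorem), +0.631211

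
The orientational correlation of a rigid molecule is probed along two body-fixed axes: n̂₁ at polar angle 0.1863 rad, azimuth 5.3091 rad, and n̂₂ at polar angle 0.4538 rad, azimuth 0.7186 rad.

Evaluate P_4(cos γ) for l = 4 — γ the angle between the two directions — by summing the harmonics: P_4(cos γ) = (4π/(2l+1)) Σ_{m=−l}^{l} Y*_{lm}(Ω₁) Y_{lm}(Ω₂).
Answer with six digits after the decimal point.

0.060044

Term-by-term m-sum for l=4 (normalisation 4π/9 = 1.396263):
  [-4]  conj(Y_{4,-4})(Ω₁) = (-0.000379, 0.000357) ; Y_{4,-4}(Ω₂) = (-0.015764, -0.004315) ; Δ = (0.000008, -0.000004)
  [-3]  conj(Y_{4,-3})(Ω₁) = (-0.007629, -0.001701) ; Y_{4,-3}(Ω₂) = (-0.052337, -0.079018) ; Δ = (0.000265, 0.000692)
  [-2]  conj(Y_{4,-2})(Ω₁) = (-0.024358, -0.061453) ; Y_{4,-2}(Ω₂) = (0.039860, -0.296581) ; Δ = (-0.019197, 0.004775)
  [-1]  conj(Y_{4,-1})(Ω₁) = (0.181931, -0.267814) ; Y_{4,-1}(Ω₂) = (0.372488, -0.325776) ; Δ = (-0.019480, -0.159026)
  [+0]  conj(Y_{4,0})(Ω₁) = (0.705471, -0.000000) ; Y_{4,0}(Ω₂) = (0.169833, 0.000000) ; Δ = (0.119812, 0.000000)
  [+1]  conj(Y_{4,1})(Ω₁) = (-0.181931, -0.267814) ; Y_{4,1}(Ω₂) = (-0.372488, -0.325776) ; Δ = (-0.019480, 0.159026)
  [+2]  conj(Y_{4,2})(Ω₁) = (-0.024358, 0.061453) ; Y_{4,2}(Ω₂) = (0.039860, 0.296581) ; Δ = (-0.019197, -0.004775)
  [+3]  conj(Y_{4,3})(Ω₁) = (0.007629, -0.001701) ; Y_{4,3}(Ω₂) = (0.052337, -0.079018) ; Δ = (0.000265, -0.000692)
  [+4]  conj(Y_{4,4})(Ω₁) = (-0.000379, -0.000357) ; Y_{4,4}(Ω₂) = (-0.015764, 0.004315) ; Δ = (0.000008, 0.000004)
Σ over m = (0.043003, 0.000000); ×(4π/9) → (0.060044, 0.000000). Real part: 0.060044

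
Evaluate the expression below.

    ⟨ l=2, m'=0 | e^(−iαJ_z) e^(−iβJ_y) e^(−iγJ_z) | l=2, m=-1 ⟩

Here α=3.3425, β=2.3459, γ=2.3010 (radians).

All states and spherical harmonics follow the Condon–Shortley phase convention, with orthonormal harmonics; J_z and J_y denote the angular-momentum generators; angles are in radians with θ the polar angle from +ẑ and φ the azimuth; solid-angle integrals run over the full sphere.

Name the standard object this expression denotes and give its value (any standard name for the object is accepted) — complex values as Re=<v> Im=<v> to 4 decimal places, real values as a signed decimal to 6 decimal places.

Wigner D-matrix element, Re=-0.4084 Im=0.4561

This is a Wigner D-matrix element — the rotation-matrix element ⟨l m'| R(α,β,γ) |l m⟩ in the angular-momentum basis.
D^2_{0,-1}(3.3425,2.3459,2.3010) = e^{-i·0·3.3425}·d^2_{0,-1}(2.3459)·e^{-i·-1·2.3010}. Compute d first:
Half-angle: c=0.387434, s=0.921898. N=√(2·2·1·6)=4.898979
k∈{0,1} keeps every argument non-negative
  k=0: (−1)^1·4.8990/(2)·0.3874^3·0.9219^1 = -0.131326
  k=1: (−1)^2·4.8990/(2)·0.3874^1·0.9219^3 = +0.743569
d^2_{0,-1}(2.3459) = -0.131326 +0.743569 = +0.612243
Attach z-rotation phases: D = e^{-i(0)(3.3425)}·(+0.612243)·e^{-i(-1)(2.3010)} = -0.408379+0.456144i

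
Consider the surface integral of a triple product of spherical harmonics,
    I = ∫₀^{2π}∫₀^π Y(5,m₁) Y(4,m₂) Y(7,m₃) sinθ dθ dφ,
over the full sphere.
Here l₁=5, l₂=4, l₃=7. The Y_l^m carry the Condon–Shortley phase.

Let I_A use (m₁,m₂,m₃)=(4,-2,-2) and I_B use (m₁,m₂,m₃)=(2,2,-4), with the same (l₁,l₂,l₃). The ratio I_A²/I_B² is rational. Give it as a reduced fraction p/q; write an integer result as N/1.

Shared (l₁,l₂,l₃)=(5,4,7): N and (l;000)² cancel in I_A²/I_B².
A: Δ = 2!·8!·6!/17! = 1/6126120; Racah Σ t=0..1: t=0:+1/483840 t=1:−1/4838400 = 1/537600; ⇒ 3j(5 4 7; 4 -2 -2)² = 2187/170170, sgn -1
B: Δ = 2!·8!·6!/17! = 1/6126120; Racah Σ t=0..2: t=0:+1/1036800 t=1:−1/172800 t=2:+1/483840 = -1/362880; ⇒ 3j(5 4 7; 2 2 -4)² = 20/1547, sgn +1
I_A²/I_B² = (2187/170170)/(20/1547) = 2187/2200

2187/2200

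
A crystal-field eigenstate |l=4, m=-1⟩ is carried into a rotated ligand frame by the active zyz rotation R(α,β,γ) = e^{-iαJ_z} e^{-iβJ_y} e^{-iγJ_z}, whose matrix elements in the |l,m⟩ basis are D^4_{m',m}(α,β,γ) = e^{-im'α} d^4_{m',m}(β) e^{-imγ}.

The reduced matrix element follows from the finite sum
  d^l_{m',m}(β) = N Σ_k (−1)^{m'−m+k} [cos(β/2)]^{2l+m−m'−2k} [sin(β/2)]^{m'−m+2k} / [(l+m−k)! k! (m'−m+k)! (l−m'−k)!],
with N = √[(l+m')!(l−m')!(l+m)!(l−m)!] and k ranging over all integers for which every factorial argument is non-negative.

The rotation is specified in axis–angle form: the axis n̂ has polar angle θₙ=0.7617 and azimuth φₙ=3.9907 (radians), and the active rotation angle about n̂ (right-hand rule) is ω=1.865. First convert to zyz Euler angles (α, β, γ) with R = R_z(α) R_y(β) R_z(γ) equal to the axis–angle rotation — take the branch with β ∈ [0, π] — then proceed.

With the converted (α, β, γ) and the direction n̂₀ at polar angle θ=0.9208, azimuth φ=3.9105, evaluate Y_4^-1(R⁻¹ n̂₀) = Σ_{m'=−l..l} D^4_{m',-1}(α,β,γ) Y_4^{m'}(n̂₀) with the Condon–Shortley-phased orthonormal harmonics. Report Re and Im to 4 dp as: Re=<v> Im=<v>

Re=-0.2465 Im=0.1815

Axis–angle → zyz. n̂ = (sinθₙcosφₙ, sinθₙsinφₙ, cosθₙ) = (-0.455952, -0.518091, +0.723664), ω = 1.8650.
R = I cosω + sinω [n̂]ₓ + (1−cosω) n̂n̂ᵀ gives
  R = [-0.021802, -0.387846, -0.921466; +0.997295, +0.056276, -0.047283; +0.070195, -0.920005, +0.385570]
β = atan2(√(R₁₃²+R₂₃²), R₃₃) = 1.174971; α = atan2(R₂₃, R₁₃) mod 2π = 3.192860; γ = atan2(R₃₂, −R₃₁) mod 2π = 4.636238
Need the full column D^4_{m',-1} for m'=−4..4 at α=3.1929, β=1.1750, γ=4.6362.
cos(β/2)=0.832337, sin(β/2)=0.554270
d^4_{-4,-1}: single k=3 term ⇒ +0.509042;  D = +0.065443-0.504818i
d^4_{-3,-1}: k∈[2..3] ⇒ +0.810789 -0.599240 = +0.211549;  D = -0.016410+0.210912i
d^4_{-2,-1}: k∈[1..3] ⇒ +0.650807 -1.442999 +0.426598 = -0.365595;  D = -0.009645+0.365467i
d^4_{-1,-1}: k∈[0..3] ⇒ +0.230353 -1.532248 +1.358949 -0.200875 = -0.143821;  D = -0.003578-0.143776i
d^4_{0,-1}: k∈[0..3] ⇒ -0.686010 +1.825266 -0.809413 +0.059822 = +0.389665;  D = -0.029645-0.388535i
d^4_{1,-1}: k∈[0..3] ⇒ +1.021499 -1.358949 +0.301313 -0.008908 = -0.045046;  D = -0.005724-0.044681i
d^4_{2,-1}: k∈[0..2] ⇒ -0.962000 +0.639897 -0.056752 = -0.378855;  D = +0.067336+0.372823i
d^4_{3,-1}: k∈[0..1] ⇒ +0.599240 -0.159440 = +0.439801;  D = +0.100245+0.428224i
d^4_{4,-1}: single k=0 term ⇒ -0.225735;  D = +0.062648+0.216867i
Y_4^{m'}(θ=0.9208,φ=3.9105) and Σ D·Y over m':
  (+0.0654-0.5048i)·(-0.1774-0.0117i)  (-0.0164+0.2109i)·(+0.2565+0.2833i)  (-0.0096+0.3655i)·(+0.0109-0.3313i)  (-0.0036-0.1438i)·(+0.0715-0.0691i)  (-0.0296-0.3885i)·(-0.3483+0.0000i)  (-0.0057-0.0447i)·(-0.0715-0.0691i)  (+0.0673+0.3728i)·(+0.0109+0.3313i)  (+0.1002+0.4282i)·(-0.2565+0.2833i)  (+0.0626+0.2169i)·(-0.1774+0.0117i)
Y_4^-1(R⁻¹ n̂) = -0.246504+0.181505i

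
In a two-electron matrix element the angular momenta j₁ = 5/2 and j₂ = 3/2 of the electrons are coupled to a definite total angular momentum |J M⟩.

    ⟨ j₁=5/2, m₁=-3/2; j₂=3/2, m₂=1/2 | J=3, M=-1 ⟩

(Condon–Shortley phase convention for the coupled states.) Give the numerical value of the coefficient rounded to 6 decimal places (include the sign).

triangle: 1!×4!×2!/8! = 48/40320
(j±m)!: 1!×4!×2!×1!×2!×4! = 2304
prefactor² = (2J+1)×Δ×N² = 96/5
  k=0: +1/(0!×1!×4!×2!×0!×0!) = 1/48
  k=1: −1/(1!×0!×3!×1!×1!×1!) = -1/6
Σ = -7/48  ⇒  CG² = 96/5×(-7/48)² = 49/120
CG = −√(49/120) = -0.639010

-0.639010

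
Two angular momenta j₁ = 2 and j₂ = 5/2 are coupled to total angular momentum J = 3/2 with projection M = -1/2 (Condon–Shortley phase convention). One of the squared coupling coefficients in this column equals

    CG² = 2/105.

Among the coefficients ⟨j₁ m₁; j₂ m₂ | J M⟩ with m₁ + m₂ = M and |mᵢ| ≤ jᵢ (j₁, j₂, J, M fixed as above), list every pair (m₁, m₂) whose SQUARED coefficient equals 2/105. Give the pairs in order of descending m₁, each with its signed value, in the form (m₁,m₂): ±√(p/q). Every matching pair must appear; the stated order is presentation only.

Admissible pairs with m₁+m₂ = M = -1/2: (-2,3/2), (-1,1/2), (0,-1/2), (1,-3/2), (2,-5/2)
  (m₁,m₂)=(2,-5/2): CG² = 8/21, CG = +√(8/21)
  (m₁,m₂)=(1,-3/2): CG² = 2/105, CG = −√(2/105)   ← matches the target
  (m₁,m₂)=(0,-1/2): CG² = 2/35, CG = −√(2/35)
  (m₁,m₂)=(-1,1/2): CG² = 5/21, CG = +√(5/21)
  (m₁,m₂)=(-2,3/2): CG² = 32/105, CG = −√(32/105)
Pairs with CG² = 2/105: (1,-3/2): −√(2/105)

(1,-3/2): −√(2/105)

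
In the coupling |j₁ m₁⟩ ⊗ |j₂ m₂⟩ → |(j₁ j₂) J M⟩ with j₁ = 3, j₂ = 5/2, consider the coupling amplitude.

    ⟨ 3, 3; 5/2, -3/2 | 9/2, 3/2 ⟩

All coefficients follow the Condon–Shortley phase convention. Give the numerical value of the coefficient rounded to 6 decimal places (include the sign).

+0.322329  (= +√(8/77))

triangle: 1!*5!*4!/11! = 2880/39916800
(j±m)!: 6!*0!*1!*4!*6!*3! = 74649600
prefactor² = (2J+1)*Δ*N² = 4147200/77
  k=0: +1/(0!*1!*0!*1!*5!*3!) = 1/720
Σ = 1/720  ⇒  CG² = 4147200/77*(1/720)² = 8/77
CG = +√(8/77) = +0.322329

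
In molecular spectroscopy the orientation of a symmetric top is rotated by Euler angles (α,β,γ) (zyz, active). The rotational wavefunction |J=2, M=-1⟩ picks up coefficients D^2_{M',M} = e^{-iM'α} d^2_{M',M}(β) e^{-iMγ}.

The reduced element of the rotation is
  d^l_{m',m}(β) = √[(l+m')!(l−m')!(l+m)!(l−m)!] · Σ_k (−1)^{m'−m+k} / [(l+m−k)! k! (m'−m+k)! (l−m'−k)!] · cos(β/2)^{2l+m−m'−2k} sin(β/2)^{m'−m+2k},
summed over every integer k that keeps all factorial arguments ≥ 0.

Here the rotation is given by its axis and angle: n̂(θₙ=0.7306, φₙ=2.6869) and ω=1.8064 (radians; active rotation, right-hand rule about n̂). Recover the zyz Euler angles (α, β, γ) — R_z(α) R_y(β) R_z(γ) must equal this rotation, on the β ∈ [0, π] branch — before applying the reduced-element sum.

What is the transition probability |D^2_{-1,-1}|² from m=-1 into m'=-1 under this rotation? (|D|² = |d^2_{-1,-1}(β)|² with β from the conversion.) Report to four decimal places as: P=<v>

P=0.0051

Axis–angle → zyz. n̂ = (sinθₙcosφₙ, sinθₙsinφₙ, cosθₙ) = (-0.599515, +0.293076, +0.744774), ω = 1.8064.
R = I cosω + sinω [n̂]ₓ + (1−cosω) n̂n̂ᵀ gives
  R = [+0.209887, -0.940917, -0.265751; +0.507481, -0.127486, +0.852180; -0.835710, -0.313724, +0.450739]
β = atan2(√(R₁₃²+R₂₃²), R₃₃) = 1.103203; α = atan2(R₂₃, R₁₃) mod 2π = 1.873087; γ = atan2(R₃₂, −R₃₁) mod 2π = 5.924065
Split into d^2_{-1,-1}(β=1.1032) × two z-phases.
With c≡cos(β/2)=0.851686 and s≡sin(β/2)=0.524052, N=[1·6·1·6]^{1/2}=6.000000
The bounds max(0,m−m')=0 and min(l+m,l−m')=1 give 2 terms
  k=0: (−1)^0·6.0000/(6)·0.8517^4·0.5241^0 = +0.526161
  k=1: (−1)^1·6.0000/(2)·0.8517^2·0.5241^2 = -0.597625
d^2_{-1,-1}(1.1032) = +0.526161 -0.597625 = -0.071464
|D^2_{-1,-1}|² = |d^2_{-1,-1}(β)|² = (-0.071464)² = 0.005107 (the z-rotation phases have unit modulus)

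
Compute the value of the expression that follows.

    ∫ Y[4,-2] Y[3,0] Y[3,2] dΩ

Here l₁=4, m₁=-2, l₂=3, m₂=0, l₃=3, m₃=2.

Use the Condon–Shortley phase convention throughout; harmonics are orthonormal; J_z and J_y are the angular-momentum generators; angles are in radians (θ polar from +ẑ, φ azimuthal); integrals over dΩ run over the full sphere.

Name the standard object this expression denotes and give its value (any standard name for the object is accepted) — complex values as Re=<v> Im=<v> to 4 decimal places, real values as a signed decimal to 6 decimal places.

This is a Gaunt coefficient — the integral of a triple product of spherical harmonics over the sphere.
Rules hold: Σm=0, L=10 even, 1≤3≤7.
N = 9·7·7 = 441
Δ = 4!·4!·2!/11! = 1/34650
Racah Σ t=1..3: t=1:−1/72 t=2:+1/16 t=3:−1/72 = 5/144
⇒ 3j(4 3 3; 0 0 0)² = 2/77, sgn -1
Racah Σ t=2..3: t=2:+1/96 t=3:−1/72 = -1/288
⇒ 3j(4 3 3; -2 0 2)² = 1/462, sgn +1
4πI² = N·(3j₀)²·(3jₘ)² = 3/121
I = -1·√(0.0247934/4π) = -0.04441841

Gaunt coefficient, -0.044418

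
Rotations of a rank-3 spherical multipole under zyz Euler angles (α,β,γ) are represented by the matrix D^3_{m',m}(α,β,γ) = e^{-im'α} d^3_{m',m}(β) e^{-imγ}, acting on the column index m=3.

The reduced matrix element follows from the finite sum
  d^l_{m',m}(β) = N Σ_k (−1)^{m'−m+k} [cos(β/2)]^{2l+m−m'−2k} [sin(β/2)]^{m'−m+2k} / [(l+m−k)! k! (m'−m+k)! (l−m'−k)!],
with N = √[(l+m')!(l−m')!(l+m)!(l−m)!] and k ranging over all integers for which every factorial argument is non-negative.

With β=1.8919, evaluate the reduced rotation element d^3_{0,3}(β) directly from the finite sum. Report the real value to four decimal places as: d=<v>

d^3_{0,3}(β=1.8919) via the finite sum:
c=cos(1.891900/2)=0.584973, s=sin(1.891900/2)=0.811053; N=√[6·6·720·1]=160.996894
The bounds max(0,m−m')=3 and min(l+m,l−m')=3 give 1 term
  k=3: (−1)^0·160.9969/(36)·0.5850^3·0.8111^3 = +0.477606
d^3_{0,3}(1.8919) = +0.477606

d=0.4776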